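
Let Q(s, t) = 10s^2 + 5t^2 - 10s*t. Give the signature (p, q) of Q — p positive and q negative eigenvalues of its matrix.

(2, 0)

Write A = [[10, -5], [-5, 5]].
Row-reducing A symmetrically gives the diagonal entries 10, 5/2.
Counting signs: 2 positive.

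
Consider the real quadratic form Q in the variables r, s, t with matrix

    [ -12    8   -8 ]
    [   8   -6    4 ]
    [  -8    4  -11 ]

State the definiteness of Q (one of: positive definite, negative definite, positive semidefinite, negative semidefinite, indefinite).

Leading principal minors: Δ_1 = -12, Δ_2 = 8, Δ_3 = -24.
The signs alternate starting with Δ_1 < 0, so by Sylvester's criterion Q is negative definite.

negative definite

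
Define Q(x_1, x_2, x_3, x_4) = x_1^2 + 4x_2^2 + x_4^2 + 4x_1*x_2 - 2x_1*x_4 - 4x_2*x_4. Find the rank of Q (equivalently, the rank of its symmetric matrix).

The symmetric matrix is A = [[1, 2, 0, -1], [2, 4, 0, -2], [0, 0, 0, 0], [-1, -2, 0, 1]].
Symmetric row and column elimination reduces A to a congruent diagonal form with pivots 1, 0, 0, 0.
So there are 1 positive, 3 zero pivots.
The rank is the number of nonzero pivots: 1.

1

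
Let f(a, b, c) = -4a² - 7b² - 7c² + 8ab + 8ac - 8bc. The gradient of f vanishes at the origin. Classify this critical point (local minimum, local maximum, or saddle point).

The Hessian at the origin is H = [[-8, 8, 8], [8, -14, -8], [8, -8, -14]].
An LDLᵀ factorisation of H has diagonal entries -8, -6, -6.
That gives 3 negative pivots.
H is negative definite, so the origin is a strict local maximum.

local maximum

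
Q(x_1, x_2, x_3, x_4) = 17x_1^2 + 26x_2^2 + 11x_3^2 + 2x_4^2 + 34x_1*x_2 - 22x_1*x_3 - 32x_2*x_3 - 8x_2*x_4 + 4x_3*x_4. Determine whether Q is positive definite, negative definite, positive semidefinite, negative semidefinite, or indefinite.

positive definite

The symmetric matrix of Q is A = [[17, 17, -11, 0], [17, 26, -16, -4], [-11, -16, 11, 2], [0, -4, 2, 2]].
Leading principal minors: Δ_1 = 17, Δ_2 = 153, Δ_3 = 169, Δ_4 = 30.
All leading principal minors are positive, so by Sylvester's criterion Q is positive definite.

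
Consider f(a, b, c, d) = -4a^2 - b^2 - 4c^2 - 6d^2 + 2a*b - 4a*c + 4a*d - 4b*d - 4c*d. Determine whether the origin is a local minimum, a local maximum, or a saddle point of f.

The Hessian at the origin is H = [[-8, 2, -4, 4], [2, -2, 0, -4], [-4, 0, -8, -4], [4, -4, -4, -12]].
Applying the same elementary operations to the rows and columns of H produces a congruent diagonal matrix with entries -8, -3/2, -16/3, -1.
Counting signs: 4 negative.
H is negative definite, so the origin is a strict local maximum.

local maximum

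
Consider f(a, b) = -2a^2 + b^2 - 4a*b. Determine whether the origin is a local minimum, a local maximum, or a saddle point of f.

The Hessian at the origin is H = [[-4, -4], [-4, 2]].
det H = -4·2 − (-4)² = -24 < 0, so H is indefinite.
Therefore the origin is a saddle point.

saddle point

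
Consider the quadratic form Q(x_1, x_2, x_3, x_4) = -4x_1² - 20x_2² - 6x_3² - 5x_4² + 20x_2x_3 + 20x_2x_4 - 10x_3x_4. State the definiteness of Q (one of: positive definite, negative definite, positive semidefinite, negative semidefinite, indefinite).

negative semidefinite

The symmetric matrix is A = [[-4, 0, 0, 0], [0, -20, 10, 10], [0, 10, -6, -5], [0, 10, -5, -5]].
Row-reducing A symmetrically gives the diagonal entries -4, -20, -1, 0.
That gives 3 negative, 1 zero pivots.
Hence Q is negative semidefinite.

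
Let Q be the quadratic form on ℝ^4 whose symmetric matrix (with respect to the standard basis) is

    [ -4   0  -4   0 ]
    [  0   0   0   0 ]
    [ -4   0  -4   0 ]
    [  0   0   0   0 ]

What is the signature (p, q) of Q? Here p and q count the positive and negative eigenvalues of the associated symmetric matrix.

(0, 1)

Congruent diagonalization of A (simultaneous row and column reduction) yields pivots -4, 0, 0, 0.
So there are 1 negative, 3 zero pivots.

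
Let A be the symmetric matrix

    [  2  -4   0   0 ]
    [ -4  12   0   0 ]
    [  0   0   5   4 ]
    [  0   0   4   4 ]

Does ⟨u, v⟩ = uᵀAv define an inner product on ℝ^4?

Leading principal minors: Δ_1 = 2, Δ_2 = 8, Δ_3 = 40, Δ_4 = 32.
All leading principal minors are positive, so by Sylvester's criterion Q is positive definite.
⟨·,·⟩ is an inner product exactly when A is positive definite.

yes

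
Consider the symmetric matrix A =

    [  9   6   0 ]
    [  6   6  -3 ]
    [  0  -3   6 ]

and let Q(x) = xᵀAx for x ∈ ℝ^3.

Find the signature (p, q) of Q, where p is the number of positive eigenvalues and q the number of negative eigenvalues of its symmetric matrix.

(3, 0)

Row-reducing A symmetrically gives the diagonal entries 9, 2, 3/2.
Counting signs: 3 positive.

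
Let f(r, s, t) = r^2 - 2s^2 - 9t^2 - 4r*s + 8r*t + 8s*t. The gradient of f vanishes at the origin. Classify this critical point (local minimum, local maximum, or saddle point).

saddle point

The Hessian at the origin is H = [[2, -4, 8], [-4, -4, 8], [8, 8, -18]].
Symmetric row and column elimination reduces H to a congruent diagonal form with pivots 2, -12, -2.
That gives 1 positive, 2 negative pivots.
H is indefinite, so the origin is a saddle point.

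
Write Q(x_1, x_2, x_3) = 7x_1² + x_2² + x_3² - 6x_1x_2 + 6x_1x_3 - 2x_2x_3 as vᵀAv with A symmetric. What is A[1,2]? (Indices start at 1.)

-3

The coefficient of x_1·x_2 in Q is -6. For a symmetric A this equals A[1,2] + A[2,1] = 2·A[1,2].
So A[1,2] = -6/2 = -3.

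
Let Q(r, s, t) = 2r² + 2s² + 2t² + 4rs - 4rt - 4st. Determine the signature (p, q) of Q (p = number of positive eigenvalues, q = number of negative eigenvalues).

The symmetric matrix is A = [[2, 2, -2], [2, 2, -2], [-2, -2, 2]].
Applying the same elementary operations to the rows and columns of A produces a congruent diagonal matrix with entries 2, 0, 0.
That gives 1 positive, 2 zero pivots.

(1, 0)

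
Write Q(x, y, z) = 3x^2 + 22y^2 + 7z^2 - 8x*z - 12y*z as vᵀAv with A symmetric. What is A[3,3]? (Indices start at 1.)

The coefficient of z^2 in Q is 7, and that is exactly A[3,3].

7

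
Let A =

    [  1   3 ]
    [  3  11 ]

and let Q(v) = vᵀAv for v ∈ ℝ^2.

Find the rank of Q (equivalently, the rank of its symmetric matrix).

Symmetric row and column elimination reduces A to a congruent diagonal form with pivots 1, 2.
That gives 2 positive pivots.
The rank is the number of nonzero pivots: 2.

2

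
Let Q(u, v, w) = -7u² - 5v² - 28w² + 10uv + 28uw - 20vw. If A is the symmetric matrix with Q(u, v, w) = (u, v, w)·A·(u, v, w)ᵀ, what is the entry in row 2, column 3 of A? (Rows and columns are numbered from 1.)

-10

The coefficient of v·w in Q is -20. For a symmetric A this equals A[2,3] + A[3,2] = 2·A[2,3].
So A[2,3] = -20/2 = -10.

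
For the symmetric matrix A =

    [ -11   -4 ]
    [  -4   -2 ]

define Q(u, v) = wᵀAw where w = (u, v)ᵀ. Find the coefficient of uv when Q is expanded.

The coefficient of uv is A[1,2] + A[2,1] = 2·(-4) = -8.

-8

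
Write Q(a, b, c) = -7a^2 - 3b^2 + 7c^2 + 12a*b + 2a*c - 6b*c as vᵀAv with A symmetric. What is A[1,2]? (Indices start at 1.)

The coefficient of a·b in Q is 12. For a symmetric A this equals A[1,2] + A[2,1] = 2·A[1,2].
So A[1,2] = 12/2 = 6.

6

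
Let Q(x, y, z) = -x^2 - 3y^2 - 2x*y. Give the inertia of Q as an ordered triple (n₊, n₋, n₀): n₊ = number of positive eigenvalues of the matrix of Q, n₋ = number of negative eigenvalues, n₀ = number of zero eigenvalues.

(0, 2, 1)

The associated matrix is A = [[-1, -1, 0], [-1, -3, 0], [0, 0, 0]].
Applying the same elementary operations to the rows and columns of A produces a congruent diagonal matrix with entries -1, -2, 0.
Counting signs: 2 negative, 1 zero.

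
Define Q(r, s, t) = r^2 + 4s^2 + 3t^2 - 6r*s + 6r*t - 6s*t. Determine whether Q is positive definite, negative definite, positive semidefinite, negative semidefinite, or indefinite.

indefinite

Write A = [[1, -3, 3], [-3, 4, -3], [3, -3, 3]].
Symmetric row and column elimination reduces A to a congruent diagonal form with pivots 1, -5, 6/5.
So there are 2 positive, 1 negative pivots.
Hence Q is indefinite.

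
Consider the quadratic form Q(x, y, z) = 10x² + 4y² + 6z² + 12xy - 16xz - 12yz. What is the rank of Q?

3

Write A = [[10, 6, -8], [6, 4, -6], [-8, -6, 6]].
An LDLᵀ factorisation of A has diagonal entries 10, 2/5, -4.
That gives 2 positive, 1 negative pivots.
The rank is the number of nonzero pivots: 3.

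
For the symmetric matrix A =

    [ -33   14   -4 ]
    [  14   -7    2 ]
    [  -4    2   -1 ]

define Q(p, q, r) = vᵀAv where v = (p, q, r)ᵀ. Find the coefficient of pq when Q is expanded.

The coefficient of pq is A[1,2] + A[2,1] = 2·14 = 28.

28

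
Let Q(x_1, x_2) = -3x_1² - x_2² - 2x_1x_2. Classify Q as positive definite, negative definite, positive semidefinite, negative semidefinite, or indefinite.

negative definite

The symmetric matrix of Q is [[-3, -1], [-1, -1]].
For the 2×2 matrix [[-3, -1], [-1, -1]]: det = -3·-1 − (-1)² = 2, trace = -4.
det > 0 so both eigenvalues share the sign of the trace; trace = -4 < 0 ⇒ both negative.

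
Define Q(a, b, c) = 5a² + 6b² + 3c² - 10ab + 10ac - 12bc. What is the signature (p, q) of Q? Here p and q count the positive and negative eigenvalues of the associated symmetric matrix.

(2, 1)

Write A = [[5, -5, 5], [-5, 6, -6], [5, -6, 3]].
Applying the same elementary operations to the rows and columns of A produces a congruent diagonal matrix with entries 5, 1, -3.
So there are 2 positive, 1 negative pivots.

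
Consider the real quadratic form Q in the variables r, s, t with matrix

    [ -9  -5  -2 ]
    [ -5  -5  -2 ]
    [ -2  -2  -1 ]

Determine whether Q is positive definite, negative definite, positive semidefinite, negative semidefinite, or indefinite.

Leading principal minors: Δ_1 = -9, Δ_2 = 20, Δ_3 = -4.
The signs alternate starting with Δ_1 < 0, so by Sylvester's criterion Q is negative definite.

negative definite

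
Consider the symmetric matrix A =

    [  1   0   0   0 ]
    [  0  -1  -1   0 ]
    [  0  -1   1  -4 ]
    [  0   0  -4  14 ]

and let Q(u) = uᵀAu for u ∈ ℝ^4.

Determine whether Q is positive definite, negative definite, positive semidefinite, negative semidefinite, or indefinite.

indefinite

Symmetric row and column elimination reduces A to a congruent diagonal form with pivots 1, -1, 2, 6.
That gives 3 positive, 1 negative pivots.
Hence Q is indefinite.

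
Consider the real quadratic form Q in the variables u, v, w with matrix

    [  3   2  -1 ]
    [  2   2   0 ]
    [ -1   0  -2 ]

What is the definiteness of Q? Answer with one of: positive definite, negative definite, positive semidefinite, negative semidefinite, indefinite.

An LDLᵀ factorisation of A has diagonal entries 3, 2/3, -3.
Counting signs: 2 positive, 1 negative.
Hence Q is indefinite.

indefinite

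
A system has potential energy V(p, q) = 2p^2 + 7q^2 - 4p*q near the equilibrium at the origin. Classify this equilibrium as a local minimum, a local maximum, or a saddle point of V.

local minimum

The Hessian at the origin is H = [[4, -4], [-4, 14]].
det H = 4·14 − (-4)² = 40 > 0 and H[1,1] = 4 > 0, so H is positive definite.
Therefore the origin is a local minimum.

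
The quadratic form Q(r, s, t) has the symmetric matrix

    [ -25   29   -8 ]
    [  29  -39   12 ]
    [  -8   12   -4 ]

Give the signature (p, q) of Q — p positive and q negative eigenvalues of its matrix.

Congruent diagonalization of A (simultaneous row and column reduction) yields pivots -25, -134/25, -4/67.
Counting signs: 3 negative.

(0, 3)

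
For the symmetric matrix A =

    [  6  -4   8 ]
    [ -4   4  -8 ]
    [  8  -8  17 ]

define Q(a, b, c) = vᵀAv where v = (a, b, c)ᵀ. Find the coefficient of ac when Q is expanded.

The coefficient of ac is A[1,3] + A[3,1] = 2·8 = 16.

16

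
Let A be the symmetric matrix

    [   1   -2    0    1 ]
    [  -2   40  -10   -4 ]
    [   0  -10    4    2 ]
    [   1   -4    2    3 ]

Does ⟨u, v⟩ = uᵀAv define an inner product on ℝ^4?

yes

Leading principal minors: Δ_1 = 1, Δ_2 = 36, Δ_3 = 44, Δ_4 = 8.
All leading principal minors are positive, so by Sylvester's criterion Q is positive definite.
⟨·,·⟩ is an inner product exactly when A is positive definite.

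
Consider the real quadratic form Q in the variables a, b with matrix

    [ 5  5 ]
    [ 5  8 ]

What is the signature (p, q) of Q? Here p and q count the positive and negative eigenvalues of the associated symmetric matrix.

An LDLᵀ factorisation of A has diagonal entries 5, 3.
That gives 2 positive pivots.

(2, 0)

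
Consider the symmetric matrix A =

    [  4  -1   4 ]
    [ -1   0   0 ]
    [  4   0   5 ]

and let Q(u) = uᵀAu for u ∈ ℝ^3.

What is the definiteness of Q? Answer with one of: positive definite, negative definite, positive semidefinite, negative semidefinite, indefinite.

indefinite

Symmetric row and column elimination reduces A to a congruent diagonal form with pivots 4, -1/4, 5.
So there are 2 positive, 1 negative pivots.
Hence Q is indefinite.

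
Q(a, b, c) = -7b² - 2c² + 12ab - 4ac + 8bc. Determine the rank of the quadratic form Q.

The symmetric matrix is A = [[0, 6, -2], [6, -7, 4], [-2, 4, -2]].
Row reduction of A gives 3 nonzero rows, so rank A = 3.

3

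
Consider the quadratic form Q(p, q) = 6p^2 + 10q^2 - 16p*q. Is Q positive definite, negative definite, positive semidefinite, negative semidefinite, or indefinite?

indefinite

The symmetric matrix of Q is [[6, -8], [-8, 10]].
For the 2×2 matrix [[6, -8], [-8, 10]]: det = 6·10 − (-8)² = -4, trace = 16.
det < 0 so the eigenvalues have opposite signs; the form is indefinite.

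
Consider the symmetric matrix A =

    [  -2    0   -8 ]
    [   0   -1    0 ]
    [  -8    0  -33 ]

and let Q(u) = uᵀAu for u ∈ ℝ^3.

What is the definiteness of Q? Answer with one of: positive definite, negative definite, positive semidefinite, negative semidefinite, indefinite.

negative definite

Applying the same elementary operations to the rows and columns of A produces a congruent diagonal matrix with entries -2, -1, -1.
That gives 3 negative pivots.
Hence Q is negative definite.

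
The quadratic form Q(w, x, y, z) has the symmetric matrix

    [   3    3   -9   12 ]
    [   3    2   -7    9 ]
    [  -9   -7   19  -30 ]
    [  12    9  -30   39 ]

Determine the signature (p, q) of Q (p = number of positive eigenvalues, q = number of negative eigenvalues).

Row-reducing A symmetrically gives the diagonal entries 3, -1, -4, 0.
Counting signs: 1 positive, 2 negative, 1 zero.

(1, 2)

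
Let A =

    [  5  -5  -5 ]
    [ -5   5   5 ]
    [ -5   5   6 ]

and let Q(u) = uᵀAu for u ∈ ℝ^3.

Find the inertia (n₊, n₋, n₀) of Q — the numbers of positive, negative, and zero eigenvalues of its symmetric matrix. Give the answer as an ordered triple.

Row-reducing A symmetrically gives the diagonal entries 5, 0, 1.
That gives 2 positive, 1 zero pivots.

(2, 0, 1)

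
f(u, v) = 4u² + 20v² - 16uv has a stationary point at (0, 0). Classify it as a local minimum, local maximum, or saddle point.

local minimum

The Hessian at the origin is H = [[8, -16], [-16, 40]].
det H = 8·40 − (-16)² = 64 > 0 and H[1,1] = 8 > 0, so H is positive definite.
Therefore the origin is a local minimum.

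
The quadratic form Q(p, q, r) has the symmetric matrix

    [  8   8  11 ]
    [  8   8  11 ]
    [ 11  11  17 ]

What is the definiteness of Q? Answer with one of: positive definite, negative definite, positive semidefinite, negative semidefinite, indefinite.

Applying the same elementary operations to the rows and columns of A produces a congruent diagonal matrix with entries 8, 0, 15/8.
So there are 2 positive, 1 zero pivots.
Hence Q is positive semidefinite.

positive semidefinite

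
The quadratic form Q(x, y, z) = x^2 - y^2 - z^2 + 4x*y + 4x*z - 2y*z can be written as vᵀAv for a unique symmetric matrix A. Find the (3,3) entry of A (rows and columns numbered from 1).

The coefficient of z^2 in Q is -1, and that is exactly A[3,3].

-1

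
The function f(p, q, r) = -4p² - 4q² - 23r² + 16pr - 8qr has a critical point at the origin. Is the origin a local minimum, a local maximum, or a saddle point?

The Hessian at the origin is H = [[-8, 0, 16], [0, -8, -8], [16, -8, -46]].
An LDLᵀ factorisation of H has diagonal entries -8, -8, -6.
So there are 3 negative pivots.
H is negative definite, so the origin is a strict local maximum.

local maximum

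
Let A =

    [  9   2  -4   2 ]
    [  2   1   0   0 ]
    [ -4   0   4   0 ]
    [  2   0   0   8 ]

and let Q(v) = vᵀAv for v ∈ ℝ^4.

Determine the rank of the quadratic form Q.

An LDLᵀ factorisation of A has diagonal entries 9, 5/9, 4/5, 4.
So there are 4 positive pivots.
The rank is the number of nonzero pivots: 4.

4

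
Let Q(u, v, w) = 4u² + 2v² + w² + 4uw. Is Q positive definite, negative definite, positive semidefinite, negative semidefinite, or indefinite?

positive semidefinite

The symmetric matrix is A = [[4, 0, 2], [0, 2, 0], [2, 0, 1]].
Applying the same elementary operations to the rows and columns of A produces a congruent diagonal matrix with entries 4, 2, 0.
So there are 2 positive, 1 zero pivots.
Hence Q is positive semidefinite.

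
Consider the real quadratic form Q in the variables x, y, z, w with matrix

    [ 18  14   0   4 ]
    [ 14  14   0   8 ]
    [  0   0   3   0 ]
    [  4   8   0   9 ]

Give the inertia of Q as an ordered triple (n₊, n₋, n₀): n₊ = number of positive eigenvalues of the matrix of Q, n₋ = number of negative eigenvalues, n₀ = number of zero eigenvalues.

(4, 0, 0)

Symmetric row and column elimination reduces A to a congruent diagonal form with pivots 18, 28/9, 3, 3/7.
Counting signs: 4 positive.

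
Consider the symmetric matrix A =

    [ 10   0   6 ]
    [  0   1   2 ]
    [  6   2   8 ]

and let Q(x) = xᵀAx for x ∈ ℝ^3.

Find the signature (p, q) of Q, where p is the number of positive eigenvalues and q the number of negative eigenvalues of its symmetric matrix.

(3, 0)

Symmetric row and column elimination reduces A to a congruent diagonal form with pivots 10, 1, 2/5.
So there are 3 positive pivots.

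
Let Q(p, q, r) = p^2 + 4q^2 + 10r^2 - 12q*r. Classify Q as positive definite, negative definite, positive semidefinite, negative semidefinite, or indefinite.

positive definite

The symmetric matrix of Q is A = [[1, 0, 0], [0, 4, -6], [0, -6, 10]].
Leading principal minors: Δ_1 = 1, Δ_2 = 4, Δ_3 = 4.
All leading principal minors are positive, so by Sylvester's criterion Q is positive definite.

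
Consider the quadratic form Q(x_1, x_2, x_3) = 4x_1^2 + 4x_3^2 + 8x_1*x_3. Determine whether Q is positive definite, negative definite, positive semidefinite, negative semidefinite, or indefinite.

The associated matrix is A = [[4, 0, 4], [0, 0, 0], [4, 0, 4]].
Symmetric row and column elimination reduces A to a congruent diagonal form with pivots 4, 0, 0.
So there are 1 positive, 2 zero pivots.
Hence Q is positive semidefinite.

positive semidefinite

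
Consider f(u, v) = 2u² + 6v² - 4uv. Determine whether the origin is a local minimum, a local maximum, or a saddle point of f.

The Hessian at the origin is H = [[4, -4], [-4, 12]].
det H = 4·12 − (-4)² = 32 > 0 and H[1,1] = 4 > 0, so H is positive definite.
Therefore the origin is a local minimum.

local minimum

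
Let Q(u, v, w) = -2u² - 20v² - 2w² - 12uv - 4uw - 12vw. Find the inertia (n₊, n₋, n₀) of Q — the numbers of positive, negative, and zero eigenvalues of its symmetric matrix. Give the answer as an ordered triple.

Write A = [[-2, -6, -2], [-6, -20, -6], [-2, -6, -2]].
Applying the same elementary operations to the rows and columns of A produces a congruent diagonal matrix with entries -2, -2, 0.
That gives 2 negative, 1 zero pivots.

(0, 2, 1)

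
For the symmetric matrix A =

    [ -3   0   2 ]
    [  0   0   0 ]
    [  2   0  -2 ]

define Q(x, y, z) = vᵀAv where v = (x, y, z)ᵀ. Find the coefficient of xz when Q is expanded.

The coefficient of xz is A[1,3] + A[3,1] = 2·2 = 4.

4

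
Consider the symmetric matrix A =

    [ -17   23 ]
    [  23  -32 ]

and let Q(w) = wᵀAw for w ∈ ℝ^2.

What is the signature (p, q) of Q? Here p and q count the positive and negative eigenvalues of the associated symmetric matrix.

(0, 2)

An LDLᵀ factorisation of A has diagonal entries -17, -15/17.
That gives 2 negative pivots.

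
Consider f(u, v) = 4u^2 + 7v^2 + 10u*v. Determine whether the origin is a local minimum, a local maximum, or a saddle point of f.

local minimum

The Hessian at the origin is H = [[8, 10], [10, 14]].
det H = 8·14 − (10)² = 12 > 0 and H[1,1] = 8 > 0, so H is positive definite.
Therefore the origin is a local minimum.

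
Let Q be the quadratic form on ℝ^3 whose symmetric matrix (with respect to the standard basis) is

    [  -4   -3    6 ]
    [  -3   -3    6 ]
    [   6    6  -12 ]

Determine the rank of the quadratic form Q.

2

Applying the same elementary operations to the rows and columns of A produces a congruent diagonal matrix with entries -4, -3/4, 0.
So there are 2 negative, 1 zero pivots.
The rank is the number of nonzero pivots: 2.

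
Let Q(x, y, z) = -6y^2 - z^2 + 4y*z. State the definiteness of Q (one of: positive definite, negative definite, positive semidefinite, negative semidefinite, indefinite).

negative semidefinite

The associated matrix is A = [[0, 0, 0], [0, -6, 2], [0, 2, -1]].
Symmetric row and column elimination reduces A to a congruent diagonal form with pivots 0, -6, -1/3.
Counting signs: 2 negative, 1 zero.
Hence Q is negative semidefinite.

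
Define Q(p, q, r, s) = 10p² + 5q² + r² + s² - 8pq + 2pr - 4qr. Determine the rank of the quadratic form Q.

4

The associated matrix is A = [[10, -4, 1, 0], [-4, 5, -2, 0], [1, -2, 1, 0], [0, 0, 0, 1]].
Applying the same elementary operations to the rows and columns of A produces a congruent diagonal matrix with entries 10, 17/5, 5/34, 1.
Counting signs: 4 positive.
The rank is the number of nonzero pivots: 4.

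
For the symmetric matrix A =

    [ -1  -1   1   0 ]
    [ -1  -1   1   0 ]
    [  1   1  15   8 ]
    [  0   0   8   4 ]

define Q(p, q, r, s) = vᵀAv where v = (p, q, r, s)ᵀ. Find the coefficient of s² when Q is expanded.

The coefficient of s² is the diagonal entry A[4,4] = 4.

4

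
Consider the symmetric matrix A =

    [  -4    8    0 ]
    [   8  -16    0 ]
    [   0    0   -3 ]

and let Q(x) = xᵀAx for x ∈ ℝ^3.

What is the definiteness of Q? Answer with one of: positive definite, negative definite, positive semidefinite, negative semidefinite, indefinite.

Applying the same elementary operations to the rows and columns of A produces a congruent diagonal matrix with entries -4, 0, -3.
That gives 2 negative, 1 zero pivots.
Hence Q is negative semidefinite.

negative semidefinite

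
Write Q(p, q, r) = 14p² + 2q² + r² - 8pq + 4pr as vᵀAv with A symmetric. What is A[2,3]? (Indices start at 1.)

The coefficient of q·r in Q is 0. For a symmetric A this equals A[2,3] + A[3,2] = 2·A[2,3].
So A[2,3] = 0/2 = 0.

0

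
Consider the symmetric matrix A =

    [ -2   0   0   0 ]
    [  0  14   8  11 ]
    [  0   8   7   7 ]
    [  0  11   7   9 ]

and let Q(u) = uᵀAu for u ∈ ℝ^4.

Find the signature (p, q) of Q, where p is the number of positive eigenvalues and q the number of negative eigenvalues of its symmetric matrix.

Row-reducing A symmetrically gives the diagonal entries -2, 14, 17/7, 5/34.
So there are 3 positive, 1 negative pivots.

(3, 1)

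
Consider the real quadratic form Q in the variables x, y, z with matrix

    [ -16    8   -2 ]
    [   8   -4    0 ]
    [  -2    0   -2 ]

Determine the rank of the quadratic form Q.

3

Row reduction of A gives 3 nonzero rows, so rank A = 3.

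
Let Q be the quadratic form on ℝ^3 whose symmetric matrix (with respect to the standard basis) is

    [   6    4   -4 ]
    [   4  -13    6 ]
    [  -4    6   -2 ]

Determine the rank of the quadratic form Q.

3

Congruent diagonalization of A (simultaneous row and column reduction) yields pivots 6, -47/3, 6/47.
That gives 2 positive, 1 negative pivots.
The rank is the number of nonzero pivots: 3.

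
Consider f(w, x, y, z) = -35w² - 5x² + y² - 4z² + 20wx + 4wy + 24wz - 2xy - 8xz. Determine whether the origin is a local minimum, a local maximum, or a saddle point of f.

saddle point

The Hessian at the origin is H = [[-70, 20, 4, 24], [20, -10, -2, -8], [4, -2, 2, 0], [24, -8, 0, -8]].
Applying the same elementary operations to the rows and columns of H produces a congruent diagonal matrix with entries -70, -30/7, 12/5, -8/15.
Counting signs: 1 positive, 3 negative.
H is indefinite, so the origin is a saddle point.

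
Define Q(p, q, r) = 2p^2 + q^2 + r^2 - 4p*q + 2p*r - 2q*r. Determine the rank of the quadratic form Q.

3

The associated matrix is A = [[2, -2, 1], [-2, 1, -1], [1, -1, 1]].
Row-reducing A symmetrically gives the diagonal entries 2, -1, 1/2.
That gives 2 positive, 1 negative pivots.
The rank is the number of nonzero pivots: 3.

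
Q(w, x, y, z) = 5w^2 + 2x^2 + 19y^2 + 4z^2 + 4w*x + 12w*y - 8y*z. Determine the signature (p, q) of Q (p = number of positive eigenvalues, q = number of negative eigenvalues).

(4, 0)

The associated matrix is A = [[5, 2, 6, 0], [2, 2, 0, 0], [6, 0, 19, -4], [0, 0, -4, 4]].
An LDLᵀ factorisation of A has diagonal entries 5, 6/5, 7, 12/7.
That gives 4 positive pivots.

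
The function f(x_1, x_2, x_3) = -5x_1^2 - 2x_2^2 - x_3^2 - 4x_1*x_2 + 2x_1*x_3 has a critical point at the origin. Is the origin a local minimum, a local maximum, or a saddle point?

local maximum

The Hessian at the origin is H = [[-10, -4, 2], [-4, -4, 0], [2, 0, -2]].
An LDLᵀ factorisation of H has diagonal entries -10, -12/5, -4/3.
That gives 3 negative pivots.
H is negative definite, so the origin is a strict local maximum.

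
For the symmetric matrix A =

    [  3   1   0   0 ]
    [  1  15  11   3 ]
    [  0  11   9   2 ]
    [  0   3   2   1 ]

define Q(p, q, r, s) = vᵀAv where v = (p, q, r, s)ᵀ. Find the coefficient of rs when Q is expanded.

4

The coefficient of rs is A[3,4] + A[4,3] = 2·2 = 4.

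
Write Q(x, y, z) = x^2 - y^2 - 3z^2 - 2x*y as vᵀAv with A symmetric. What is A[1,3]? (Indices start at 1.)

0

The coefficient of x·z in Q is 0. For a symmetric A this equals A[1,3] + A[3,1] = 2·A[1,3].
So A[1,3] = 0/2 = 0.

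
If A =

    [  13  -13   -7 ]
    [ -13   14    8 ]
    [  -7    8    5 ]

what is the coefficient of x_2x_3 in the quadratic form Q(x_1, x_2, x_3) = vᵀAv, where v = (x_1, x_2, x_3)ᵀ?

The coefficient of x_2x_3 is A[2,3] + A[3,2] = 2·8 = 16.

16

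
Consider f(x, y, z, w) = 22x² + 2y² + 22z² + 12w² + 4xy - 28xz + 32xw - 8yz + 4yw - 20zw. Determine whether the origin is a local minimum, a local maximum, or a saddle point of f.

local minimum

The Hessian at the origin is H = [[44, 4, -28, 32], [4, 4, -8, 4], [-28, -8, 44, -20], [32, 4, -20, 24]].
An LDLᵀ factorisation of H has diagonal entries 44, 40/11, 18, 8/45.
So there are 4 positive pivots.
H is positive definite, so the origin is a strict local minimum.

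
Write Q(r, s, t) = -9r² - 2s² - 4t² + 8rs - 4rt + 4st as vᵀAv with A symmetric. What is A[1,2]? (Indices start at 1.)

The coefficient of r·s in Q is 8. For a symmetric A this equals A[1,2] + A[2,1] = 2·A[1,2].
So A[1,2] = 8/2 = 4.

4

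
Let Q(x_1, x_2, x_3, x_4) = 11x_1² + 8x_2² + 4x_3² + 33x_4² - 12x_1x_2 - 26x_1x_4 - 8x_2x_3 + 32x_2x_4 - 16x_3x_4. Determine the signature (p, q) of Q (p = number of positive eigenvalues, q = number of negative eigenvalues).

(4, 0)

Write A = [[11, -6, 0, -13], [-6, 8, -4, 16], [0, -4, 4, -8], [-13, 16, -8, 33]].
Row-reducing A symmetrically gives the diagonal entries 11, 52/11, 8/13, 1/2.
Counting signs: 4 positive.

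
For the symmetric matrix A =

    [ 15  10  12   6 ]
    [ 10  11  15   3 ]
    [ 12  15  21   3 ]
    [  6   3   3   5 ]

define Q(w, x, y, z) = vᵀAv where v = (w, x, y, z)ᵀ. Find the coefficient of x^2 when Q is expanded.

11

The coefficient of x^2 is the diagonal entry A[2,2] = 11.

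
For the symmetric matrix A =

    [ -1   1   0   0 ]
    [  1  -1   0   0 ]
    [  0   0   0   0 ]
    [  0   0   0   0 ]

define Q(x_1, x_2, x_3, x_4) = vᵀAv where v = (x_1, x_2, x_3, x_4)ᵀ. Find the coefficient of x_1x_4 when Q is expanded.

The coefficient of x_1x_4 is A[1,4] + A[4,1] = 2·0 = 0.

0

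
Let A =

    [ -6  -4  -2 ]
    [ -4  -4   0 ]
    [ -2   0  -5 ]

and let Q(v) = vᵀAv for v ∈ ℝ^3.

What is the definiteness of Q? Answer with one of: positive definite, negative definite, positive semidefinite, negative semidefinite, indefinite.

Leading principal minors: Δ_1 = -6, Δ_2 = 8, Δ_3 = -24.
The signs alternate starting with Δ_1 < 0, so by Sylvester's criterion Q is negative definite.

negative definite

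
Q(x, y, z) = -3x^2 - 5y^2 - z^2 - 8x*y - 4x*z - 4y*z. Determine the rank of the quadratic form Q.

The symmetric matrix is A = [[-3, -4, -2], [-4, -5, -2], [-2, -2, -1]].
Applying the same elementary operations to the rows and columns of A produces a congruent diagonal matrix with entries -3, 1/3, -1.
So there are 1 positive, 2 negative pivots.
The rank is the number of nonzero pivots: 3.

3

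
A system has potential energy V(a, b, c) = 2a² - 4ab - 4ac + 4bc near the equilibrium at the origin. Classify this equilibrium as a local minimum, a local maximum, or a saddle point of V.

The Hessian at the origin is H = [[4, -4, -4], [-4, 0, 4], [-4, 4, 0]].
Congruent diagonalization of H (simultaneous row and column reduction) yields pivots 4, -4, -4.
That gives 1 positive, 2 negative pivots.
H is indefinite, so the origin is a saddle point.

saddle point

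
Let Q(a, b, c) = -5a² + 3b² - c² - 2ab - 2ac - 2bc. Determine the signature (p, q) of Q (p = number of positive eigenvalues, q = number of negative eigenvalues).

(1, 2)

The associated matrix is A = [[-5, -1, -1], [-1, 3, -1], [-1, -1, -1]].
An LDLᵀ factorisation of A has diagonal entries -5, 16/5, -1.
So there are 1 positive, 2 negative pivots.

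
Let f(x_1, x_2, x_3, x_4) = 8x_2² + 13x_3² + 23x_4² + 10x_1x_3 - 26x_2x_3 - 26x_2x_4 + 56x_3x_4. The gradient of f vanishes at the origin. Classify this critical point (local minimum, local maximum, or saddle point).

The Hessian at the origin is H = [[0, 0, 10, 0], [0, 16, -26, -26], [10, -26, 26, 56], [0, -26, 56, 46]].
H is indefinite, so the origin is a saddle point.

saddle point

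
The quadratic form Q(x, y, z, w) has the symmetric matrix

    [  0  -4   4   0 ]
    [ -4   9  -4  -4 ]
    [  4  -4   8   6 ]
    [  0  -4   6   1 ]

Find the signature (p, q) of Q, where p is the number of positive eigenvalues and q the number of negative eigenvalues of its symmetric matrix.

(3, 1)

By Sylvester's law of inertia any congruent diagonalization of A has 3 positive, 1 negative and 0 zero entries.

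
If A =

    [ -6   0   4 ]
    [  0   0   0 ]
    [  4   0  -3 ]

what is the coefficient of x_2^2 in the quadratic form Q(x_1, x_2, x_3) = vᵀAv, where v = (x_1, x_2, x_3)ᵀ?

The coefficient of x_2^2 is the diagonal entry A[2,2] = 0.

0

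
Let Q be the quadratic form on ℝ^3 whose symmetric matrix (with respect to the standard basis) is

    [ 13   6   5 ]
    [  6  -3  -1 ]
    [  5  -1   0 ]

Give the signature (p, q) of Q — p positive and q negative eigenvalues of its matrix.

(1, 2)

Congruent diagonalization of A (simultaneous row and column reduction) yields pivots 13, -75/13, -2/75.
So there are 1 positive, 2 negative pivots.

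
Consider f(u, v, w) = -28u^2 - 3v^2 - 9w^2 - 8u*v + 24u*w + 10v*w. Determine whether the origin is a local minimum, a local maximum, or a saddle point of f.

The Hessian at the origin is H = [[-56, -8, 24], [-8, -6, 10], [24, 10, -18]].
Symmetric row and column elimination reduces H to a congruent diagonal form with pivots -56, -34/7, 20/17.
Counting signs: 1 positive, 2 negative.
H is indefinite, so the origin is a saddle point.

saddle point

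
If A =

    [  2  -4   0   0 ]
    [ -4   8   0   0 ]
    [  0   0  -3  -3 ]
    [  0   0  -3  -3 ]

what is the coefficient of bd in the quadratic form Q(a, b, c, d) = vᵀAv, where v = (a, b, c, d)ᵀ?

The coefficient of bd is A[2,4] + A[4,2] = 2·0 = 0.

0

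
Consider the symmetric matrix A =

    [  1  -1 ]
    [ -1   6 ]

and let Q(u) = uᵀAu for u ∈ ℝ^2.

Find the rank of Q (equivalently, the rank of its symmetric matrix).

Row-reducing A symmetrically gives the diagonal entries 1, 5.
Counting signs: 2 positive.
The rank is the number of nonzero pivots: 2.

2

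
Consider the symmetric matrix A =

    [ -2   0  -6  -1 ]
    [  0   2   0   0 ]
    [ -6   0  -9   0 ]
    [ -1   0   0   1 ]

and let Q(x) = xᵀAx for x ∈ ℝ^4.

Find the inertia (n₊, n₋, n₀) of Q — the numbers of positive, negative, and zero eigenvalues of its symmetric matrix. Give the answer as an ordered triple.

(3, 1, 0)

Congruent diagonalization of A (simultaneous row and column reduction) yields pivots -2, 2, 9, 1/2.
That gives 3 positive, 1 negative pivots.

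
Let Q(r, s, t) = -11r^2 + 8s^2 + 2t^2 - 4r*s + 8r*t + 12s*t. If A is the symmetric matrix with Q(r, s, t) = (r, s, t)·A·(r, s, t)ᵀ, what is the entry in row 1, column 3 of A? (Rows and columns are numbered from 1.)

The coefficient of r·t in Q is 8. For a symmetric A this equals A[1,3] + A[3,1] = 2·A[1,3].
So A[1,3] = 8/2 = 4.

4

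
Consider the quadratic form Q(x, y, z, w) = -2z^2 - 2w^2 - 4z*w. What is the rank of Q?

The associated matrix is A = [[0, 0, 0, 0], [0, 0, 0, 0], [0, 0, -2, -2], [0, 0, -2, -2]].
Applying the same elementary operations to the rows and columns of A produces a congruent diagonal matrix with entries 0, 0, -2, 0.
So there are 1 negative, 3 zero pivots.
The rank is the number of nonzero pivots: 1.

1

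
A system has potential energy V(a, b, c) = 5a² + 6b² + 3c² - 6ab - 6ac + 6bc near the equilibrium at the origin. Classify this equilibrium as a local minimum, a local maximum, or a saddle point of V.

local minimum

The Hessian at the origin is H = [[10, -6, -6], [-6, 12, 6], [-6, 6, 6]].
Congruent diagonalization of H (simultaneous row and column reduction) yields pivots 10, 42/5, 12/7.
Counting signs: 3 positive.
H is positive definite, so the origin is a strict local minimum.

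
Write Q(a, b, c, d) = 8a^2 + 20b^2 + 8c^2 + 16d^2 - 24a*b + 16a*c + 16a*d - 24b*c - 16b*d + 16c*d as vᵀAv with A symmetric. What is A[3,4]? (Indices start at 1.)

The coefficient of c·d in Q is 16. For a symmetric A this equals A[3,4] + A[4,3] = 2·A[3,4].
So A[3,4] = 16/2 = 8.

8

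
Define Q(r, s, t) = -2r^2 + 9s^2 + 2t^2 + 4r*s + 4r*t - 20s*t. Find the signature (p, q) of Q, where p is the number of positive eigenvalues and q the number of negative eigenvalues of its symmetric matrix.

Write A = [[-2, 2, 2], [2, 9, -10], [2, -10, 2]].
Symmetric row and column elimination reduces A to a congruent diagonal form with pivots -2, 11, -20/11.
That gives 1 positive, 2 negative pivots.

(1, 2)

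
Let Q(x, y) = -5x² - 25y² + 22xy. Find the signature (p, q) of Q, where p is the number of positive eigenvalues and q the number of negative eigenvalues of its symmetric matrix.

The symmetric matrix is A = [[-5, 11], [11, -25]].
Symmetric row and column elimination reduces A to a congruent diagonal form with pivots -5, -4/5.
Counting signs: 2 negative.

(0, 2)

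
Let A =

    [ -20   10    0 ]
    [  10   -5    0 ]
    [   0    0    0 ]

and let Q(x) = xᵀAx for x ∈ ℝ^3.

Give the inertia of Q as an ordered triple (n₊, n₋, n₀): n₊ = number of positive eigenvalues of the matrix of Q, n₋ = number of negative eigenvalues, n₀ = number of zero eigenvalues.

Row-reducing A symmetrically gives the diagonal entries -20, 0, 0.
So there are 1 negative, 2 zero pivots.

(0, 1, 2)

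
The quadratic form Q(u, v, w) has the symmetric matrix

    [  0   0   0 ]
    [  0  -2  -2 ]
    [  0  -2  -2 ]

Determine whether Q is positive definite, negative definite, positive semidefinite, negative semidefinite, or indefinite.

Symmetric row and column elimination reduces A to a congruent diagonal form with pivots 0, -2, 0.
Counting signs: 1 negative, 2 zero.
Hence Q is negative semidefinite.

negative semidefinite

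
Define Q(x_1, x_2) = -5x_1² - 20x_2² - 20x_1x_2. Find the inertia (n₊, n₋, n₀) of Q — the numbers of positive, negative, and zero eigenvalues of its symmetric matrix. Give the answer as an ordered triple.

Write A = [[-5, -10], [-10, -20]].
Symmetric row and column elimination reduces A to a congruent diagonal form with pivots -5, 0.
Counting signs: 1 negative, 1 zero.

(0, 1, 1)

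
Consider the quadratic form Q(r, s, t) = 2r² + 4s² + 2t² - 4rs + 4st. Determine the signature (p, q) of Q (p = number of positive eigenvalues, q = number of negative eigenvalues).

(2, 0)

The symmetric matrix is A = [[2, -2, 0], [-2, 4, 2], [0, 2, 2]].
Row-reducing A symmetrically gives the diagonal entries 2, 2, 0.
That gives 2 positive, 1 zero pivots.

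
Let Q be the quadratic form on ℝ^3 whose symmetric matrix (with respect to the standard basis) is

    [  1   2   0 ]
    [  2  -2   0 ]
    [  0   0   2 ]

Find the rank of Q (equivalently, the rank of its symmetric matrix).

3

Row-reducing A symmetrically gives the diagonal entries 1, -6, 2.
That gives 2 positive, 1 negative pivots.
The rank is the number of nonzero pivots: 3.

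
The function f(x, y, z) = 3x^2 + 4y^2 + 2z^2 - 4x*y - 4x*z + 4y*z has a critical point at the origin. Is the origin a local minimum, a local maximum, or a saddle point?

local minimum

The Hessian at the origin is H = [[6, -4, -4], [-4, 8, 4], [-4, 4, 4]].
Symmetric row and column elimination reduces H to a congruent diagonal form with pivots 6, 16/3, 1.
That gives 3 positive pivots.
H is positive definite, so the origin is a strict local minimum.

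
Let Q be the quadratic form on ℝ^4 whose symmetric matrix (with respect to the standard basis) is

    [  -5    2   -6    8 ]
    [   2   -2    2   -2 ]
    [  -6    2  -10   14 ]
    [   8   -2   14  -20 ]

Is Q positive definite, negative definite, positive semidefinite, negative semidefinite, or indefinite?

negative semidefinite

Row-reducing A symmetrically gives the diagonal entries -5, -6/5, -8/3, 0.
That gives 3 negative, 1 zero pivots.
Hence Q is negative semidefinite.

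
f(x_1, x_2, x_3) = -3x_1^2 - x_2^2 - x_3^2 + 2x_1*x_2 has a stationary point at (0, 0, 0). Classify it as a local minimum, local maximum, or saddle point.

local maximum

The Hessian at the origin is H = [[-6, 2, 0], [2, -2, 0], [0, 0, -2]].
An LDLᵀ factorisation of H has diagonal entries -6, -4/3, -2.
So there are 3 negative pivots.
H is negative definite, so the origin is a strict local maximum.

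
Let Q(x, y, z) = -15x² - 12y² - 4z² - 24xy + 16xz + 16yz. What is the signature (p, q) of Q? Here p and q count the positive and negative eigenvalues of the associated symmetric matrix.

The symmetric matrix is A = [[-15, -12, 8], [-12, -12, 8], [8, 8, -4]].
Applying the same elementary operations to the rows and columns of A produces a congruent diagonal matrix with entries -15, -12/5, 4/3.
So there are 1 positive, 2 negative pivots.

(1, 2)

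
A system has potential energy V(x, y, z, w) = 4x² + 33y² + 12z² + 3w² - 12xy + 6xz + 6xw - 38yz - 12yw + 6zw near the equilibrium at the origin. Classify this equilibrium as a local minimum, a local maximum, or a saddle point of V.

The Hessian at the origin is H = [[8, -12, 6, 6], [-12, 66, -38, -12], [6, -38, 24, 6], [6, -12, 6, 6]].
An LDLᵀ factorisation of H has diagonal entries 8, 48, 95/48, 24/19.
So there are 4 positive pivots.
H is positive definite, so the origin is a strict local minimum.

local minimum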